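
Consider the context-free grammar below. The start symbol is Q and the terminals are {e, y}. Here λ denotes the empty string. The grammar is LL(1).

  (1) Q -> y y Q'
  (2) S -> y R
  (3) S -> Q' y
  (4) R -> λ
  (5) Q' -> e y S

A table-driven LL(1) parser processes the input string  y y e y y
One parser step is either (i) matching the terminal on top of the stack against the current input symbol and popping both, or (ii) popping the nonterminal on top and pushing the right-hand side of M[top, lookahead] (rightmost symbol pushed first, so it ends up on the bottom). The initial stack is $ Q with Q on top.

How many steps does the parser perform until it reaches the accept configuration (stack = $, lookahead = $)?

9

     Stack     Input        Action
  1  $ Q       y y e y y $  expand Q -> y y Q'
  2  $ Q' y y  y y e y y $  match y
  3  $ Q' y    y e y y $    match y
  4  $ Q'      e y y $      expand Q' -> e y S
  5  $ S y e   e y y $      match e
  6  $ S y     y y $        match y
  7  $ S       y $          expand S -> y R
  8  $ R y     y $          match y
  9  $ R       $            expand R -> λ
Accept reached after 9 steps.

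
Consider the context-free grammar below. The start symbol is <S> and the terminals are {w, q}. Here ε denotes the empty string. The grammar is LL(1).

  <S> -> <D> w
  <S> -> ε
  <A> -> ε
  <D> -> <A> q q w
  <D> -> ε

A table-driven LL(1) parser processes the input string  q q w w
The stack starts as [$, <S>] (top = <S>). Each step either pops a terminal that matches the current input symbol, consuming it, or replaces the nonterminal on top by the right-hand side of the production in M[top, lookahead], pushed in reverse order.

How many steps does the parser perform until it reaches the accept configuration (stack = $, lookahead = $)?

7

step 1: stack=$ <S>  input=q q w w $  — expand <S> -> <D> w
step 2: stack=$ w <D>  input=q q w w $  — expand <D> -> <A> q q w
step 3: stack=$ w w q q <A>  input=q q w w $  — expand <A> -> ε
step 4: stack=$ w w q q  input=q q w w $  — match q
step 5: stack=$ w w q  input=q w w $  — match q
step 6: stack=$ w w  input=w w $  — match w
step 7: stack=$ w  input=w $  — match w
Accept reached after 7 steps.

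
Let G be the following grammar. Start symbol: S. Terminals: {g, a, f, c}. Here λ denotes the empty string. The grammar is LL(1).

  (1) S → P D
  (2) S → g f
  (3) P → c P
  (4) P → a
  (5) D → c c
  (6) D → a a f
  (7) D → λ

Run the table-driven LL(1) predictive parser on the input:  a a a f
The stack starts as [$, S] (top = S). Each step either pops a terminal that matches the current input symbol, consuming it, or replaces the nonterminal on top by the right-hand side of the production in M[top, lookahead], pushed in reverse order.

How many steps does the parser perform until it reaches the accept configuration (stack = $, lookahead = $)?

7

     Stack    Input      Action
  1  $ S      a a a f $  expand S → P D
  2  $ D P    a a a f $  expand P → a
  3  $ D a    a a a f $  match a
  4  $ D      a a f $    expand D → a a f
  5  $ f a a  a a f $    match a
  6  $ f a    a f $      match a
  7  $ f      f $        match f
Accept reached after 7 steps.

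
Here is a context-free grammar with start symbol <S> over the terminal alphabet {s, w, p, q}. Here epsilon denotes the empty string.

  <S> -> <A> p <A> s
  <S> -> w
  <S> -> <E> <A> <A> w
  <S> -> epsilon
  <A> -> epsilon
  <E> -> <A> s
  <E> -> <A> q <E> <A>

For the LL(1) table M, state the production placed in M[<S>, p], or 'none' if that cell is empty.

FIRST(<A>) = {epsilon}
FIRST(<E>) = {q, s}  (via <A> s, <A> q <E> <A>)
FIRST(<S>) = {epsilon, p, q, s, w}  (via <A> p <A> s, <E> <A> <A> w)
FOLLOW(<S>) includes $ since <S> is the start symbol.
FOLLOW(<S>): <S> appears on no right-hand side. Thus FOLLOW(<S>) = {$}.
For <S> -> <A> p <A> s: FIRST(<A> p <A> s) = {p}, so it goes in M[<S>, t] for t ∈ {p}.
For <S> -> w: FIRST(w) = {w}, so it goes in M[<S>, t] for t ∈ {w}.
For <S> -> <E> <A> <A> w: FIRST(<E> <A> <A> w) = {q, s}, so it goes in M[<S>, t] for t ∈ {q, s}.
For <S> -> epsilon: FIRST(epsilon) = {epsilon}, so it goes in M[<S>, t] for t ∈ {}; since epsilon ∈ FIRST, also for every t ∈ FOLLOW(<S>) = {$}.

<S> -> <A> p <A> s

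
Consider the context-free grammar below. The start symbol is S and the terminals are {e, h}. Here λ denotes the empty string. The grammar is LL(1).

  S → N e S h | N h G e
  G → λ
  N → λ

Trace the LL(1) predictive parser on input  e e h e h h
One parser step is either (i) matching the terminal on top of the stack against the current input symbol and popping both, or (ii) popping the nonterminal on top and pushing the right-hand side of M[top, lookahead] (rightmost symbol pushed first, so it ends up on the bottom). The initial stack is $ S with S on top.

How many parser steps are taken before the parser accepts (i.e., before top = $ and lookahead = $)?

13

step 1: stack=$ S  input=e e h e h h $  — expand S → N e S h
step 2: stack=$ h S e N  input=e e h e h h $  — expand N → λ
step 3: stack=$ h S e  input=e e h e h h $  — match e
step 4: stack=$ h S  input=e h e h h $  — expand S → N e S h
step 5: stack=$ h h S e N  input=e h e h h $  — expand N → λ
step 6: stack=$ h h S e  input=e h e h h $  — match e
step 7: stack=$ h h S  input=h e h h $  — expand S → N h G e
step 8: stack=$ h h e G h N  input=h e h h $  — expand N → λ
step 9: stack=$ h h e G h  input=h e h h $  — match h
step 10: stack=$ h h e G  input=e h h $  — expand G → λ
step 11: stack=$ h h e  input=e h h $  — match e
step 12: stack=$ h h  input=h h $  — match h
step 13: stack=$ h  input=h $  — match h
Accept reached after 13 steps.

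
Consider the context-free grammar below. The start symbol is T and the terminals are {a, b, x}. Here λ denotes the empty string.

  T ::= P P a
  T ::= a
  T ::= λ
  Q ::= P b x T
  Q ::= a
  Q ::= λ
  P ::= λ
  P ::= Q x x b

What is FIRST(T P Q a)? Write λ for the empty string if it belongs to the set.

{a, b, x}

FIRST(T): from T::=P P a we get {a, b, x}; from T::=a we get {a}; from T::=λ we get {λ}. So FIRST(T) = {λ, a, b, x}.
FIRST(Q): from Q::=P b x T we get {a, b, x}; from Q::=a we get {a}; from Q::=λ we get {λ}. So FIRST(Q) = {λ, a, b, x}.
FIRST(P): from P::=λ we get {λ}; from P::=Q x x b we get {a, b, x}. So FIRST(P) = {λ, a, b, x}.
FIRST(T P Q a): take FIRST of each symbol in turn, carrying on past any symbol whose FIRST contains λ; result {a, b, x}.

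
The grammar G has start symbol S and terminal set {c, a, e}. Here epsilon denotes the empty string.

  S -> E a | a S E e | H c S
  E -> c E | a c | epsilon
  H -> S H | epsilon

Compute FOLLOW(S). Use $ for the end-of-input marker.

FIRST(E): from E->c E we get {c}; from E->a c we get {a}; from E->epsilon we get {epsilon}. So FIRST(E) = {epsilon, a, c}.
FIRST(S): from S->E a we get {a, c}; from S->a S E e we get {a}; from S->H c S we get {a, c}. So FIRST(S) = {a, c}.
FIRST(H): from H->S H we get {a, c}; from H->epsilon we get {epsilon}. So FIRST(H) = {epsilon, a, c}.
FOLLOW(S) includes $ since S is the start symbol.
FOLLOW(E): in S->E a, E is followed by a with FIRST {a}; in S->a S E e, E is followed by e with FIRST {e}; in E->c E, the suffix after E is empty (adds nothing new). Thus FOLLOW(E) = {a, e}.
FOLLOW(H): in S->H c S, H is followed by c S with FIRST {c}; in H->S H, the suffix after H is empty (adds nothing new). Thus FOLLOW(H) = {c}.
FOLLOW(S): in S->a S E e, S is followed by E e with FIRST {a, c, e}; in S->H c S, the suffix after S is empty (adds nothing new); in H->S H, S is followed by H with FIRST {epsilon, a, c}; in H->S H, the suffix after S is nullable, so FOLLOW(S) ⊇ FOLLOW(H) = {c}. Thus FOLLOW(S) = {$, a, c, e}.

{$, a, c, e}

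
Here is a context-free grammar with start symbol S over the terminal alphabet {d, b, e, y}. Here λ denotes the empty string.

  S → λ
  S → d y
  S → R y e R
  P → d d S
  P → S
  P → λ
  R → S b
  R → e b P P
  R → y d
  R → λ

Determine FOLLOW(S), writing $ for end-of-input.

FIRST(S) = {λ, b, d, e, y}  (via R y e R)
FIRST(P) = {λ, b, d, e, y}  (via S)
FIRST(R) = {λ, b, d, e, y}  (via S b)
FOLLOW(S) includes $ since S is the start symbol.
FOLLOW(S): in P→d d S, the suffix after S is empty, so FOLLOW(S) ⊇ FOLLOW(P) = {$, b, d, e, y}; in P→S, the suffix after S is empty, so FOLLOW(S) ⊇ FOLLOW(P) = {$, b, d, e, y}; in R→S b, S is followed by b with FIRST {b}. Thus FOLLOW(S) = {$, b, d, e, y}.
FOLLOW(R): in S→R y e R (occurrence 1), R is followed by y e R with FIRST {y}; in S→R y e R (occurrence 2), the suffix after R is empty, so FOLLOW(R) ⊇ FOLLOW(S) = {$, b, d, e, y}. Thus FOLLOW(R) = {$, b, d, e, y}.
FOLLOW(P): in R→e b P P (occurrence 1), P is followed by P with FIRST {λ, b, d, e, y}; in R→e b P P (occurrence 1), the suffix after P is nullable, so FOLLOW(P) ⊇ FOLLOW(R) = {$, b, d, e, y}; in R→e b P P (occurrence 2), the suffix after P is empty, so FOLLOW(P) ⊇ FOLLOW(R) = {$, b, d, e, y}. Thus FOLLOW(P) = {$, b, d, e, y}.

{$, b, d, e, y}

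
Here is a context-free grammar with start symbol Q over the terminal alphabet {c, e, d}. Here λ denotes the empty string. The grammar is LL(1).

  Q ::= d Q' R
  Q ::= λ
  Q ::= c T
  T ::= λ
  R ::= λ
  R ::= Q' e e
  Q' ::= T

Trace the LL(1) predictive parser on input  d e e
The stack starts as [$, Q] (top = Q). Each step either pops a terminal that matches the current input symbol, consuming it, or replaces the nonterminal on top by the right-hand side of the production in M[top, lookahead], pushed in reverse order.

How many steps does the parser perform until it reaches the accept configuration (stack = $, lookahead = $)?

     Stack     Input    Action
  1  $ Q       d e e $  expand Q ::= d Q' R
  2  $ R Q' d  d e e $  match d
  3  $ R Q'    e e $    expand Q' ::= T
  4  $ R T     e e $    expand T ::= λ
  5  $ R       e e $    expand R ::= Q' e e
  6  $ e e Q'  e e $    expand Q' ::= T
  7  $ e e T   e e $    expand T ::= λ
  8  $ e e     e e $    match e
  9  $ e       e $      match e
Accept reached after 9 steps.

9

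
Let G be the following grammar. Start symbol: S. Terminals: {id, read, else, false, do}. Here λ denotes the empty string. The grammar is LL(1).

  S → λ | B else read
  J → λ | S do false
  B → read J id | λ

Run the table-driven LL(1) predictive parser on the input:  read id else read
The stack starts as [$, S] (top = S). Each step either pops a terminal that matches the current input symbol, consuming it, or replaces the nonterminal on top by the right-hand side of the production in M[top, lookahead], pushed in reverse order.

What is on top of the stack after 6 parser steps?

read

     Stack                  Input                Action
  1  $ S                    read id else read $  expand S → B else read
  2  $ read else B          read id else read $  expand B → read J id
  3  $ read else id J read  read id else read $  match read
  4  $ read else id J       id else read $       expand J → λ
  5  $ read else id         id else read $       match id
  6  $ read else            else read $          match else
Stack after step 6: $ read (top = read).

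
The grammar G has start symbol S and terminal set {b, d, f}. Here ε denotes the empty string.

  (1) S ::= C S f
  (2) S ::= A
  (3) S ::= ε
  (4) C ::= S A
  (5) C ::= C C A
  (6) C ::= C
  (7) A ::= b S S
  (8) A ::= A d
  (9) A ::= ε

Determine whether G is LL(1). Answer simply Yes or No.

No

FIRST(S) = {ε, b, d, f}
FIRST(C) = {ε, b, d, f}
FIRST(A) = {ε, b, d}
FOLLOW(S) = {$, b, d, f}
FOLLOW(C) = {b, d, f}
FOLLOW(A) = {$, b, d, f}
Cell M[A, b] receives both A ::= b S S and A ::= A d and A ::= ε — the grammar is not LL(1).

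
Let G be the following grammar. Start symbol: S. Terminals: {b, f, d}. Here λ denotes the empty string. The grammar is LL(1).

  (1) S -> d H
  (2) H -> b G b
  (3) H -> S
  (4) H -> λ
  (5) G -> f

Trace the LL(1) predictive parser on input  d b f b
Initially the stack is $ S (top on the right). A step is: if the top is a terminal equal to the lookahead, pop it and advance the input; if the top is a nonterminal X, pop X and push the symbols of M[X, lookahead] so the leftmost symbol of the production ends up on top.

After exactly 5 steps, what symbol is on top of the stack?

step 1: stack=$ S  input=d b f b $  — expand S -> d H
step 2: stack=$ H d  input=d b f b $  — match d
step 3: stack=$ H  input=b f b $  — expand H -> b G b
step 4: stack=$ b G b  input=b f b $  — match b
step 5: stack=$ b G  input=f b $  — expand G -> f
Stack after step 5: $ b f (top = f).

f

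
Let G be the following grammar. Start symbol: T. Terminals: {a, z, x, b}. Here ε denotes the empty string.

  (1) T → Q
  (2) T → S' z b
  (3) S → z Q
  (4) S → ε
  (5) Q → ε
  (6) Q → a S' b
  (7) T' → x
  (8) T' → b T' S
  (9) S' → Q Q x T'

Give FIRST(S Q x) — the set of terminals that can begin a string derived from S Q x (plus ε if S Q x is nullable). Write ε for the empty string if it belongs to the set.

FIRST(S) = {ε, z}
FIRST(Q) = {ε, a}
FIRST(T') = {b, x}
FIRST(S') = {a, x}  (via Q Q x T')
FIRST(T) = {ε, a, x}  (via Q, S' z b)
FIRST(S Q x): take FIRST of each symbol in turn, carrying on past any symbol whose FIRST contains ε; result {a, x, z}.

{a, x, z}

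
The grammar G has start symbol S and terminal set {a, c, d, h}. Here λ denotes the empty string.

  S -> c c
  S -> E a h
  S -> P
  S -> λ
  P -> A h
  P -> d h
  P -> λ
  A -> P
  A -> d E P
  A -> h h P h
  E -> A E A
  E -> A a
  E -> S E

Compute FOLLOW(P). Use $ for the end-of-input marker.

FIRST(S): from S->c c we get {c}; from S->E a h we get {a, c, d, h}; from S->P we get {λ, d, h}; from S->λ we get {λ}. So FIRST(S) = {λ, a, c, d, h}.
FIRST(P): from P->A h we get {d, h}; from P->d h we get {d}; from P->λ we get {λ}. So FIRST(P) = {λ, d, h}.
FIRST(A): from A->P we get {λ, d, h}; from A->d E P we get {d}; from A->h h P h we get {h}. So FIRST(A) = {λ, d, h}.
FIRST(E): from E->A E A we get {a, c, d, h}; from E->A a we get {a, d, h}; from E->S E we get {a, c, d, h}. So FIRST(E) = {a, c, d, h}.
FOLLOW(S) includes $ since S is the start symbol.
FOLLOW(S): in E->S E, S is followed by E with FIRST {a, c, d, h}. Thus FOLLOW(S) = {$, a, c, d, h}.
FOLLOW(P): in S->P, the suffix after P is empty, so FOLLOW(P) ⊇ FOLLOW(S) = {$, a, c, d, h}; in A->P, the suffix after P is empty, so FOLLOW(P) ⊇ FOLLOW(A) = {a, c, d, h}; in A->d E P, the suffix after P is empty, so FOLLOW(P) ⊇ FOLLOW(A) = {a, c, d, h}; in A->h h P h, P is followed by h with FIRST {h}. Thus FOLLOW(P) = {$, a, c, d, h}.
FOLLOW(A): in P->A h, A is followed by h with FIRST {h}; in E->A E A (occurrence 1), A is followed by E A with FIRST {a, c, d, h}; in E->A E A (occurrence 2), the suffix after A is empty, so FOLLOW(A) ⊇ FOLLOW(E) = {a, c, d, h}; in E->A a, A is followed by a with FIRST {a}. Thus FOLLOW(A) = {a, c, d, h}.
FOLLOW(E): in S->E a h, E is followed by a h with FIRST {a}; in A->d E P, E is followed by P with FIRST {λ, d, h}; in A->d E P, the suffix after E is nullable, so FOLLOW(E) ⊇ FOLLOW(A) = {a, c, d, h}; in E->A E A, E is followed by A with FIRST {λ, d, h}; in E->A E A, the suffix after E is nullable (adds nothing new); in E->S E, the suffix after E is empty (adds nothing new). Thus FOLLOW(E) = {a, c, d, h}.

{$, a, c, d, h}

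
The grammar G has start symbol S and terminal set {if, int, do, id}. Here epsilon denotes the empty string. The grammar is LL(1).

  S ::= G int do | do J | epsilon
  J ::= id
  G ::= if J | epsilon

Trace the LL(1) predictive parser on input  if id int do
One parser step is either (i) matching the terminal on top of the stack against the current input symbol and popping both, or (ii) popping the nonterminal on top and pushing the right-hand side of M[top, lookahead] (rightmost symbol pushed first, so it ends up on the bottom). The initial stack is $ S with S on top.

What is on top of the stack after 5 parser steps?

int

step 1: stack=$ S  input=if id int do $  — expand S ::= G int do
step 2: stack=$ do int G  input=if id int do $  — expand G ::= if J
step 3: stack=$ do int J if  input=if id int do $  — match if
step 4: stack=$ do int J  input=id int do $  — expand J ::= id
step 5: stack=$ do int id  input=id int do $  — match id
Stack after step 5: $ do int (top = int).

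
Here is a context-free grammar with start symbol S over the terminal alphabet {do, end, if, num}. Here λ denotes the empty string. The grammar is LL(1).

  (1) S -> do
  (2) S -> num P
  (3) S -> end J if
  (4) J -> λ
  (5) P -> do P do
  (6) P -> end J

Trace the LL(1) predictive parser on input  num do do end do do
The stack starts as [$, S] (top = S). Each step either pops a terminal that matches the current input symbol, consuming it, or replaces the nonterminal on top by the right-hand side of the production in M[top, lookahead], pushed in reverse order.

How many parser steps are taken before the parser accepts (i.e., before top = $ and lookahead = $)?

11

      Stack          Input                  Action
   1  $ S            num do do end do do $  expand S -> num P
   2  $ P num        num do do end do do $  match num
   3  $ P            do do end do do $      expand P -> do P do
   4  $ do P do      do do end do do $      match do
   5  $ do P         do end do do $         expand P -> do P do
   6  $ do do P do   do end do do $         match do
   7  $ do do P      end do do $            expand P -> end J
   8  $ do do J end  end do do $            match end
   9  $ do do J      do do $                expand J -> λ
  10  $ do do        do do $                match do
  11  $ do           do $                   match do
Accept reached after 11 steps.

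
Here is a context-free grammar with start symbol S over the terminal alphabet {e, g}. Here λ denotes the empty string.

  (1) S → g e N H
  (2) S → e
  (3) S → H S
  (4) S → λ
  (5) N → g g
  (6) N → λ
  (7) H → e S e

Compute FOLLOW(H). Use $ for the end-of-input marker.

{$, e, g}

FIRST(N): from N→g g we get {g}; from N→λ we get {λ}. So FIRST(N) = {λ, g}.
FIRST(H): from H→e S e we get {e}. So FIRST(H) = {e}.
FIRST(S): from S→g e N H we get {g}; from S→e we get {e}; from S→H S we get {e}; from S→λ we get {λ}. So FIRST(S) = {λ, e, g}.
FOLLOW(S) includes $ since S is the start symbol.
FOLLOW(S): in S→H S, the suffix after S is empty (adds nothing new); in H→e S e, S is followed by e with FIRST {e}. Thus FOLLOW(S) = {$, e}.
FOLLOW(N): in S→g e N H, N is followed by H with FIRST {e}. Thus FOLLOW(N) = {e}.
FOLLOW(H): in S→g e N H, the suffix after H is empty, so FOLLOW(H) ⊇ FOLLOW(S) = {$, e}; in S→H S, H is followed by S with FIRST {λ, e, g}; in S→H S, the suffix after H is nullable, so FOLLOW(H) ⊇ FOLLOW(S) = {$, e}. Thus FOLLOW(H) = {$, e, g}.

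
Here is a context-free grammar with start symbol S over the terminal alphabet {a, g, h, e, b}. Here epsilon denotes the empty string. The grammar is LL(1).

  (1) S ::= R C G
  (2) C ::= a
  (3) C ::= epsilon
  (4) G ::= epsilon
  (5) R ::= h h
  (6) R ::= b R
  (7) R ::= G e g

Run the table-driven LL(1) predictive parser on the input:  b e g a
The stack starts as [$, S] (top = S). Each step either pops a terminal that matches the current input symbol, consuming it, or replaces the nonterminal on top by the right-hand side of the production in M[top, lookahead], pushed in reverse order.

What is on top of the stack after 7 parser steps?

C

step 1: stack=$ S  input=b e g a $  — expand S ::= R C G
step 2: stack=$ G C R  input=b e g a $  — expand R ::= b R
step 3: stack=$ G C R b  input=b e g a $  — match b
step 4: stack=$ G C R  input=e g a $  — expand R ::= G e g
step 5: stack=$ G C g e G  input=e g a $  — expand G ::= epsilon
step 6: stack=$ G C g e  input=e g a $  — match e
step 7: stack=$ G C g  input=g a $  — match g
Stack after step 7: $ G C (top = C).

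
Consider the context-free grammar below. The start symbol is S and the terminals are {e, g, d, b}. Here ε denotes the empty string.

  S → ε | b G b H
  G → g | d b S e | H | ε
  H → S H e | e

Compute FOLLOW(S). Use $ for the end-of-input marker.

FIRST(S): from S→ε we get {ε}; from S→b G b H we get {b}. So FIRST(S) = {ε, b}.
FIRST(H): from H→S H e we get {b, e}; from H→e we get {e}. So FIRST(H) = {b, e}.
FIRST(G): from G→g we get {g}; from G→d b S e we get {d}; from G→H we get {b, e}; from G→ε we get {ε}. So FIRST(G) = {ε, b, d, e, g}.
FOLLOW(S) includes $ since S is the start symbol.
FOLLOW(S): in G→d b S e, S is followed by e with FIRST {e}; in H→S H e, S is followed by H e with FIRST {b, e}. Thus FOLLOW(S) = {$, b, e}.
FOLLOW(G): in S→b G b H, G is followed by b H with FIRST {b}. Thus FOLLOW(G) = {b}.
FOLLOW(H): in S→b G b H, the suffix after H is empty, so FOLLOW(H) ⊇ FOLLOW(S) = {$, b, e}; in G→H, the suffix after H is empty, so FOLLOW(H) ⊇ FOLLOW(G) = {b}; in H→S H e, H is followed by e with FIRST {e}. Thus FOLLOW(H) = {$, b, e}.

{$, b, e}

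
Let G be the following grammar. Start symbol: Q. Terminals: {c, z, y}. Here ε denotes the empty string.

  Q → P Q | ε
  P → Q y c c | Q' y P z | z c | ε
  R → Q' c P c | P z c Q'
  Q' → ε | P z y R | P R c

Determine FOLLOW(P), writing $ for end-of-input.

{$, c, y, z}

FIRST(Q) = {ε, c, y, z}  (via P Q)
FIRST(P) = {ε, c, y, z}  (via Q y c c, Q' y P z)
FIRST(R) = {c, y, z}  (via Q' c P c, P z c Q')
FIRST(Q') = {ε, c, y, z}  (via P z y R, P R c)
FOLLOW(Q) includes $ since Q is the start symbol.
FOLLOW(Q): in Q→P Q, the suffix after Q is empty (adds nothing new); in P→Q y c c, Q is followed by y c c with FIRST {y}. Thus FOLLOW(Q) = {$, y}.
FOLLOW(P): in Q→P Q, P is followed by Q with FIRST {ε, c, y, z}; in Q→P Q, the suffix after P is nullable, so FOLLOW(P) ⊇ FOLLOW(Q) = {$, y}; in P→Q' y P z, P is followed by z with FIRST {z}; in R→Q' c P c, P is followed by c with FIRST {c}; in R→P z c Q', P is followed by z c Q' with FIRST {z}; in Q'→P z y R, P is followed by z y R with FIRST {z}; in Q'→P R c, P is followed by R c with FIRST {c, y, z}. Thus FOLLOW(P) = {$, c, y, z}.
FOLLOW(R): in Q'→P z y R, the suffix after R is empty, so FOLLOW(R) ⊇ FOLLOW(Q') = {c, y}; in Q'→P R c, R is followed by c with FIRST {c}. Thus FOLLOW(R) = {c, y}.
FOLLOW(Q'): in P→Q' y P z, Q' is followed by y P z with FIRST {y}; in R→Q' c P c, Q' is followed by c P c with FIRST {c}; in R→P z c Q', the suffix after Q' is empty, so FOLLOW(Q') ⊇ FOLLOW(R) = {c, y}. Thus FOLLOW(Q') = {c, y}.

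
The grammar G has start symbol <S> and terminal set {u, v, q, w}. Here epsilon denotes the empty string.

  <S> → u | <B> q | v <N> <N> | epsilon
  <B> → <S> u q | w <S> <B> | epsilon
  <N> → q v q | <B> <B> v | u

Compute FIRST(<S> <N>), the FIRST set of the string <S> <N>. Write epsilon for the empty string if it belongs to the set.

{q, u, v, w}

FIRST(<S>) = {epsilon, q, u, v, w}  (via <B> q)
FIRST(<B>) = {epsilon, q, u, v, w}  (via <S> u q)
FIRST(<N>) = {q, u, v, w}  (via <B> <B> v)
FIRST(<S> <N>): take FIRST of each symbol in turn, carrying on past any symbol whose FIRST contains epsilon; result {q, u, v, w}.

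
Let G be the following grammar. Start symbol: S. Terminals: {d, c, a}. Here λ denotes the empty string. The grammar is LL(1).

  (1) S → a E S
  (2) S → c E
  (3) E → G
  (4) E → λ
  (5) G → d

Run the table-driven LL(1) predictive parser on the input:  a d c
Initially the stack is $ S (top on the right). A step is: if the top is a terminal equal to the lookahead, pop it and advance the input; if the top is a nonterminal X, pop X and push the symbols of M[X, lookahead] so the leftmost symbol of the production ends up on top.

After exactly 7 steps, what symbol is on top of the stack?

step 1: stack=$ S  input=a d c $  — expand S → a E S
step 2: stack=$ S E a  input=a d c $  — match a
step 3: stack=$ S E  input=d c $  — expand E → G
step 4: stack=$ S G  input=d c $  — expand G → d
step 5: stack=$ S d  input=d c $  — match d
step 6: stack=$ S  input=c $  — expand S → c E
step 7: stack=$ E c  input=c $  — match c
Stack after step 7: $ E (top = E).

E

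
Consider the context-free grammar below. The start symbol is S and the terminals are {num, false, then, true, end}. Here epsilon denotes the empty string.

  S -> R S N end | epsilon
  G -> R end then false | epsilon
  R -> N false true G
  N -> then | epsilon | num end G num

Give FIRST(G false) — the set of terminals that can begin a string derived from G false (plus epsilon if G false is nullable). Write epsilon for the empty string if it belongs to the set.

FIRST(N): from N->then we get {then}; from N->epsilon we get {epsilon}; from N->num end G num we get {num}. So FIRST(N) = {epsilon, num, then}.
FIRST(R): from R->N false true G we get {false, num, then}. So FIRST(R) = {false, num, then}.
FIRST(S): from S->R S N end we get {false, num, then}; from S->epsilon we get {epsilon}. So FIRST(S) = {epsilon, false, num, then}.
FIRST(G): from G->R end then false we get {false, num, then}; from G->epsilon we get {epsilon}. So FIRST(G) = {epsilon, false, num, then}.
FIRST(G false): take FIRST of each symbol in turn, carrying on past any symbol whose FIRST contains epsilon; result {false, num, then}.

{false, num, then}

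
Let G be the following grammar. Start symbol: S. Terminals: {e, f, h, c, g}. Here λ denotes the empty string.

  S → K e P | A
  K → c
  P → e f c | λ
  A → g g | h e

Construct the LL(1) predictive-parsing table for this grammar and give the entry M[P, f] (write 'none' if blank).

none

FIRST(K): from K→c we get {c}. So FIRST(K) = {c}.
FIRST(P): from P→e f c we get {e}; from P→λ we get {λ}. So FIRST(P) = {λ, e}.
FIRST(A): from A→g g we get {g}; from A→h e we get {h}. So FIRST(A) = {g, h}.
FIRST(S): from S→K e P we get {c}; from S→A we get {g, h}. So FIRST(S) = {c, g, h}.
FOLLOW(S) includes $ since S is the start symbol.
FOLLOW(S): S appears on no right-hand side. Thus FOLLOW(S) = {$}.
FOLLOW(P): in S→K e P, the suffix after P is empty, so FOLLOW(P) ⊇ FOLLOW(S) = {$}. Thus FOLLOW(P) = {$}.
For P → e f c: FIRST(e f c) = {e}, so it goes in M[P, t] for t ∈ {e}.
For P → λ: FIRST(λ) = {λ}, so it goes in M[P, t] for t ∈ {}; since λ ∈ FIRST, also for every t ∈ FOLLOW(P) = {$}.
None of these place a production in M[P, f].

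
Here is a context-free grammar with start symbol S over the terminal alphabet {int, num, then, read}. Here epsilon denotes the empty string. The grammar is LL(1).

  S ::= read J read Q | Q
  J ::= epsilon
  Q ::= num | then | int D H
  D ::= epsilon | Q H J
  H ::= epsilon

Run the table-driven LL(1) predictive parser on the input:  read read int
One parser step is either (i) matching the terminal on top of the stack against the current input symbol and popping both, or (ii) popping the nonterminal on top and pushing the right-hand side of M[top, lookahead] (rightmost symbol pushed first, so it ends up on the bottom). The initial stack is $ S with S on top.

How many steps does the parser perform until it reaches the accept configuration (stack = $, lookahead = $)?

step 1: stack=$ S  input=read read int $  — expand S ::= read J read Q
step 2: stack=$ Q read J read  input=read read int $  — match read
step 3: stack=$ Q read J  input=read int $  — expand J ::= epsilon
step 4: stack=$ Q read  input=read int $  — match read
step 5: stack=$ Q  input=int $  — expand Q ::= int D H
step 6: stack=$ H D int  input=int $  — match int
step 7: stack=$ H D  input=$  — expand D ::= epsilon
step 8: stack=$ H  input=$  — expand H ::= epsilon
Accept reached after 8 steps.

8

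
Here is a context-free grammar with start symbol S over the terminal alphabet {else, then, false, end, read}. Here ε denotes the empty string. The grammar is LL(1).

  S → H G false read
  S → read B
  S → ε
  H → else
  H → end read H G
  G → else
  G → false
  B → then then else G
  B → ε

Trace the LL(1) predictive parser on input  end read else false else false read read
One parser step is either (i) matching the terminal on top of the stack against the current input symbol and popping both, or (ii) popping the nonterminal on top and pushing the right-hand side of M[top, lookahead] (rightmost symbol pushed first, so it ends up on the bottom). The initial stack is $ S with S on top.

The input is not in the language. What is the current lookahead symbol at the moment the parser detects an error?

read

step 1: stack=$ S  input=end read else false else false read read $  — expand S → H G false read
step 2: stack=$ read false G H  input=end read else false else false read read $  — expand H → end read H G
step 3: stack=$ read false G G H read end  input=end read else false else false read read $  — match end
step 4: stack=$ read false G G H read  input=read else false else false read read $  — match read
step 5: stack=$ read false G G H  input=else false else false read read $  — expand H → else
step 6: stack=$ read false G G else  input=else false else false read read $  — match else
step 7: stack=$ read false G G  input=false else false read read $  — expand G → false
step 8: stack=$ read false G false  input=false else false read read $  — match false
step 9: stack=$ read false G  input=else false read read $  — expand G → else
step 10: stack=$ read false else  input=else false read read $  — match else
step 11: stack=$ read false  input=false read read $  — match false
step 12: stack=$ read  input=read read $  — match read
step 13: stack=$  input=read $  — error: stack empty but input remains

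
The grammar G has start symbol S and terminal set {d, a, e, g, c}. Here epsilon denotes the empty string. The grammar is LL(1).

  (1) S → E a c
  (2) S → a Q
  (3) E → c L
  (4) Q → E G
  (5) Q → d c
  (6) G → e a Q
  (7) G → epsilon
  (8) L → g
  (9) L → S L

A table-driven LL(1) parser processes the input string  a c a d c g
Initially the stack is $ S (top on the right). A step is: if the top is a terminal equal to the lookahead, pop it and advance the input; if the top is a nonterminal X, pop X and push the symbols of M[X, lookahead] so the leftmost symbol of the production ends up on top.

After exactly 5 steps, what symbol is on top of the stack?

L

     Stack    Input          Action
  1  $ S      a c a d c g $  expand S → a Q
  2  $ Q a    a c a d c g $  match a
  3  $ Q      c a d c g $    expand Q → E G
  4  $ G E    c a d c g $    expand E → c L
  5  $ G L c  c a d c g $    match c
Stack after step 5: $ G L (top = L).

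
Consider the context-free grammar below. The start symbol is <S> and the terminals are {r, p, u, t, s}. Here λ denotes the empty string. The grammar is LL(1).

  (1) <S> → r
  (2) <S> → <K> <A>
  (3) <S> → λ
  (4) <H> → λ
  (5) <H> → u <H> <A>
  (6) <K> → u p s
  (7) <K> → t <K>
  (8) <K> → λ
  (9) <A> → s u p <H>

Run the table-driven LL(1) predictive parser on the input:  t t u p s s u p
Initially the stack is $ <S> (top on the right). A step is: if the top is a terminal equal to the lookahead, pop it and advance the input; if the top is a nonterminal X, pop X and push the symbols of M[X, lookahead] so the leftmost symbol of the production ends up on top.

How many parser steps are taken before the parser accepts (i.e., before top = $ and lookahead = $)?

step 1: stack=$ <S>  input=t t u p s s u p $  — expand <S> → <K> <A>
step 2: stack=$ <A> <K>  input=t t u p s s u p $  — expand <K> → t <K>
step 3: stack=$ <A> <K> t  input=t t u p s s u p $  — match t
step 4: stack=$ <A> <K>  input=t u p s s u p $  — expand <K> → t <K>
step 5: stack=$ <A> <K> t  input=t u p s s u p $  — match t
step 6: stack=$ <A> <K>  input=u p s s u p $  — expand <K> → u p s
step 7: stack=$ <A> s p u  input=u p s s u p $  — match u
step 8: stack=$ <A> s p  input=p s s u p $  — match p
step 9: stack=$ <A> s  input=s s u p $  — match s
step 10: stack=$ <A>  input=s u p $  — expand <A> → s u p <H>
step 11: stack=$ <H> p u s  input=s u p $  — match s
step 12: stack=$ <H> p u  input=u p $  — match u
step 13: stack=$ <H> p  input=p $  — match p
step 14: stack=$ <H>  input=$  — expand <H> → λ
Accept reached after 14 steps.

14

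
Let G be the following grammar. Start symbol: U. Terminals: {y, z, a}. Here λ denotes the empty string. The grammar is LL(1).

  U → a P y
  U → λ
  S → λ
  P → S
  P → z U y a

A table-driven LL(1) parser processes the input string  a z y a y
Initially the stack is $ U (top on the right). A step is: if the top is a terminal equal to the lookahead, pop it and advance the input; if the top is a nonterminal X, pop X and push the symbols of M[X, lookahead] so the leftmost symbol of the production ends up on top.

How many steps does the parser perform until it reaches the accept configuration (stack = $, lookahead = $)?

step 1: stack=$ U  input=a z y a y $  — expand U → a P y
step 2: stack=$ y P a  input=a z y a y $  — match a
step 3: stack=$ y P  input=z y a y $  — expand P → z U y a
step 4: stack=$ y a y U z  input=z y a y $  — match z
step 5: stack=$ y a y U  input=y a y $  — expand U → λ
step 6: stack=$ y a y  input=y a y $  — match y
step 7: stack=$ y a  input=a y $  — match a
step 8: stack=$ y  input=y $  — match y
Accept reached after 8 steps.

8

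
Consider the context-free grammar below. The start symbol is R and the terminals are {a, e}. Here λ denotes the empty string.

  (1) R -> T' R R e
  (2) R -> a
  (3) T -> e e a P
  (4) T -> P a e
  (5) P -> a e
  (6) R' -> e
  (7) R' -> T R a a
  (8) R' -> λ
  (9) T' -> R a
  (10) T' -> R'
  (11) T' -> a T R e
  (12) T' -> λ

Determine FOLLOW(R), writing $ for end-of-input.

{$, a, e}

FIRST(P) = {a}
FIRST(T) = {a, e}  (via P a e)
FIRST(R') = {λ, a, e}  (via T R a a)
FIRST(R) = {a, e}  (via T' R R e)
FIRST(T') = {λ, a, e}  (via R a, R')
FOLLOW(R) includes $ since R is the start symbol.
FOLLOW(R): in R->T' R R e (occurrence 1), R is followed by R e with FIRST {a, e}; in R->T' R R e (occurrence 2), R is followed by e with FIRST {e}; in R'->T R a a, R is followed by a a with FIRST {a}; in T'->R a, R is followed by a with FIRST {a}; in T'->a T R e, R is followed by e with FIRST {e}. Thus FOLLOW(R) = {$, a, e}.
FOLLOW(T): in R'->T R a a, T is followed by R a a with FIRST {a, e}; in T'->a T R e, T is followed by R e with FIRST {a, e}. Thus FOLLOW(T) = {a, e}.
FOLLOW(P): in T->e e a P, the suffix after P is empty, so FOLLOW(P) ⊇ FOLLOW(T) = {a, e}; in T->P a e, P is followed by a e with FIRST {a}. Thus FOLLOW(P) = {a, e}.
FOLLOW(T'): in R->T' R R e, T' is followed by R R e with FIRST {a, e}. Thus FOLLOW(T') = {a, e}.
FOLLOW(R'): in T'->R', the suffix after R' is empty, so FOLLOW(R') ⊇ FOLLOW(T') = {a, e}. Thus FOLLOW(R') = {a, e}.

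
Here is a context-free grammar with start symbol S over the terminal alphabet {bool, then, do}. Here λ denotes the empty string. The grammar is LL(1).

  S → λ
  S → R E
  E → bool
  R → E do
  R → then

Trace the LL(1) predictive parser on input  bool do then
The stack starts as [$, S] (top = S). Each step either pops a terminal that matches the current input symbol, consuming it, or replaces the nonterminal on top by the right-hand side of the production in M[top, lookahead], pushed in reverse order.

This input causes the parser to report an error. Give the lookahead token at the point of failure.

then

     Stack        Input           Action
  1  $ S          bool do then $  expand S → R E
  2  $ E R        bool do then $  expand R → E do
  3  $ E do E     bool do then $  expand E → bool
  4  $ E do bool  bool do then $  match bool
  5  $ E do       do then $       match do
  6  $ E          then $          error: M[E, then] is empty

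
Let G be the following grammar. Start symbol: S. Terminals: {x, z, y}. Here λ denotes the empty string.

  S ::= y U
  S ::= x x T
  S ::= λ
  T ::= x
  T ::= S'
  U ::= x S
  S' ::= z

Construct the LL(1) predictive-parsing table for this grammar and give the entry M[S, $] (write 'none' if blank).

S ::= λ

FIRST(S) = {λ, x, y}
FIRST(U) = {x}
FIRST(S') = {z}
FIRST(T) = {x, z}  (via S')
FOLLOW(S) includes $ since S is the start symbol.
FOLLOW(S): in U::=x S, the suffix after S is empty, so FOLLOW(S) ⊇ FOLLOW(U) = {$}. Thus FOLLOW(S) = {$}.
FOLLOW(U): in S::=y U, the suffix after U is empty, so FOLLOW(U) ⊇ FOLLOW(S) = {$}. Thus FOLLOW(U) = {$}.
For S ::= y U: FIRST(y U) = {y}, so it goes in M[S, t] for t ∈ {y}.
For S ::= x x T: FIRST(x x T) = {x}, so it goes in M[S, t] for t ∈ {x}.
For S ::= λ: FIRST(λ) = {λ}, so it goes in M[S, t] for t ∈ {}; since λ ∈ FIRST, also for every t ∈ FOLLOW(S) = {$}.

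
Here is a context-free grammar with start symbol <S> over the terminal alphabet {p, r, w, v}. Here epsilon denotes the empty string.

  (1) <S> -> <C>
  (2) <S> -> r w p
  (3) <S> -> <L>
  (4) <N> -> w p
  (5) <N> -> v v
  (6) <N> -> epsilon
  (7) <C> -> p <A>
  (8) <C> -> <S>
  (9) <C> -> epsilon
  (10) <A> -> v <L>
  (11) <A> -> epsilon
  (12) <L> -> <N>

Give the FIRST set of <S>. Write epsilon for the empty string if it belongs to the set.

FIRST(<N>) = {epsilon, v, w}
FIRST(<A>) = {epsilon, v}
FIRST(<L>) = {epsilon, v, w}  (via <N>)
FIRST(<S>) = {epsilon, p, r, v, w}  (via <C>, <L>)
FIRST(<C>) = {epsilon, p, r, v, w}  (via <S>)

{epsilon, p, r, v, w}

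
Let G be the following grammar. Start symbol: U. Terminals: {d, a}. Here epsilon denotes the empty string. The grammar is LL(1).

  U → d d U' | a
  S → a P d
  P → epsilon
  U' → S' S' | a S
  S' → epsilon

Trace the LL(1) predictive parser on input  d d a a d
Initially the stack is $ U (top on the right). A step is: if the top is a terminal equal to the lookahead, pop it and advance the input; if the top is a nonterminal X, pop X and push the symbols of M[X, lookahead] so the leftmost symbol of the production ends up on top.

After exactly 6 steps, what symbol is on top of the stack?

     Stack     Input        Action
  1  $ U       d d a a d $  expand U → d d U'
  2  $ U' d d  d d a a d $  match d
  3  $ U' d    d a a d $    match d
  4  $ U'      a a d $      expand U' → a S
  5  $ S a     a a d $      match a
  6  $ S       a d $        expand S → a P d
Stack after step 6: $ d P a (top = a).

a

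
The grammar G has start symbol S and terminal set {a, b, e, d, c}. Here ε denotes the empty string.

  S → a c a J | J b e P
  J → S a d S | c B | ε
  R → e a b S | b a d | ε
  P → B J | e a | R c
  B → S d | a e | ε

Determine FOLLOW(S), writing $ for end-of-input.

FIRST(R): from R→e a b S we get {e}; from R→b a d we get {b}; from R→ε we get {ε}. So FIRST(R) = {ε, b, e}.
FIRST(S): from S→a c a J we get {a}; from S→J b e P we get {a, b, c}. So FIRST(S) = {a, b, c}.
FIRST(J): from J→S a d S we get {a, b, c}; from J→c B we get {c}; from J→ε we get {ε}. So FIRST(J) = {ε, a, b, c}.
FIRST(B): from B→S d we get {a, b, c}; from B→a e we get {a}; from B→ε we get {ε}. So FIRST(B) = {ε, a, b, c}.
FIRST(P): from P→B J we get {ε, a, b, c}; from P→e a we get {e}; from P→R c we get {b, c, e}. So FIRST(P) = {ε, a, b, c, e}.
FOLLOW(S) includes $ since S is the start symbol.
FOLLOW(R): in P→R c, R is followed by c with FIRST {c}. Thus FOLLOW(R) = {c}.
FOLLOW(S): in J→S a d S (occurrence 1), S is followed by a d S with FIRST {a}; in J→S a d S (occurrence 2), the suffix after S is empty, so FOLLOW(S) ⊇ FOLLOW(J) = {$, a, b, c, d}; in R→e a b S, the suffix after S is empty, so FOLLOW(S) ⊇ FOLLOW(R) = {c}; in B→S d, S is followed by d with FIRST {d}. Thus FOLLOW(S) = {$, a, b, c, d}.
FOLLOW(P): in S→J b e P, the suffix after P is empty, so FOLLOW(P) ⊇ FOLLOW(S) = {$, a, b, c, d}. Thus FOLLOW(P) = {$, a, b, c, d}.
FOLLOW(J): in S→a c a J, the suffix after J is empty, so FOLLOW(J) ⊇ FOLLOW(S) = {$, a, b, c, d}; in S→J b e P, J is followed by b e P with FIRST {b}; in P→B J, the suffix after J is empty, so FOLLOW(J) ⊇ FOLLOW(P) = {$, a, b, c, d}. Thus FOLLOW(J) = {$, a, b, c, d}.
FOLLOW(B): in J→c B, the suffix after B is empty, so FOLLOW(B) ⊇ FOLLOW(J) = {$, a, b, c, d}; in P→B J, B is followed by J with FIRST {ε, a, b, c}; in P→B J, the suffix after B is nullable, so FOLLOW(B) ⊇ FOLLOW(P) = {$, a, b, c, d}. Thus FOLLOW(B) = {$, a, b, c, d}.

{$, a, b, c, d}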